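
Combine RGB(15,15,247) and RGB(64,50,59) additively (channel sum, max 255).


Additive: each channel = min(255, C₁+C₂)
R: 15+64 = 79 → 79
G: 15+50 = 65 → 65
B: 247+59 = 306 → 255
= RGB(79, 65, 255)


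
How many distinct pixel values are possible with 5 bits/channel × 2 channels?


Total bits = 5 bits/channel × 2 channels = 10 bits
Distinct pixel values = 2^10
= 1,024 pixel values


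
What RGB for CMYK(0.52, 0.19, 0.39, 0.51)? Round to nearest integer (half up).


R = 255 × (1-C) × (1-K) = 255 × 0.48 × 0.49 = 59.976 → 60
G = 255 × (1-M) × (1-K) = 255 × 0.81 × 0.49 = 101.2095 → 101
B = 255 × (1-Y) × (1-K) = 255 × 0.61 × 0.49 = 76.2195 → 76
= RGB(60, 101, 76)


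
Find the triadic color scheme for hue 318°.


Triadic: equally spaced at 120° intervals
H1 = 318°
H2 = (318 + 120) mod 360 = 78°
H3 = (318 + 240) mod 360 = 198°
Triadic = 318°, 78°, 198°


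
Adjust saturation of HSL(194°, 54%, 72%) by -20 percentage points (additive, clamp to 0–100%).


Original S = 54%
Adjustment = -20 percentage points
New S = 54 + (-20) = 34
Clamp to [0, 100] → 34
= HSL(194°, 34%, 72%)


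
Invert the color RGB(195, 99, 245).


Invert: (255-R, 255-G, 255-B)
R: 255-195 = 60
G: 255-99 = 156
B: 255-245 = 10
= RGB(60, 156, 10)


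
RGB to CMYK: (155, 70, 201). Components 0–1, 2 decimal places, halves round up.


R'=155/255≈0.6078, G'=70/255≈0.2745, B'=201/255≈0.7882
K = 1 - max(R',G',B') = 1 - 201/255 = 54/255 = 0.21176… → 0.21
(1-R'-K)/(1-K) simplifies to (max-R)/max with max = 201:
C = (201-155)/201 = 46/201 = 0.22885… → 0.23
M = (201-70)/201 = 131/201 = 0.65174… → 0.65
Y = (201-201)/201 = 0/201 = 0 → 0.00
= CMYK(0.23, 0.65, 0.00, 0.21)


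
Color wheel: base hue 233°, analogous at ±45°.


Base hue: 233°
Left analog: (233 - 45) mod 360 = 188°
Right analog: (233 + 45) mod 360 = 278°
Analogous hues = 188° and 278°


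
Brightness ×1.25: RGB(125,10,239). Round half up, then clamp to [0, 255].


Multiply each channel by 1.25, round half up, clamp to [0, 255]
R: 125×1.25 = 156.25 → round → 156
G: 10×1.25 = 12.5 → round → 13
B: 239×1.25 = 298.75 → round → 299 → clamp → 255
= RGB(156, 13, 255)


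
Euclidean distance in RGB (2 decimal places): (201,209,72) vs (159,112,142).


d = √[(R₁-R₂)² + (G₁-G₂)² + (B₁-B₂)²]
d = √[(201-159)² + (209-112)² + (72-142)²]
d = √[1764 + 9409 + 4900]
d = √16073
d ≈ 126.78


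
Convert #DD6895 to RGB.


DD → 221 (R)
68 → 104 (G)
95 → 149 (B)
= RGB(221, 104, 149)


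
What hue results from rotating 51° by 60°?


New hue = (H + rotation) mod 360
New hue = (51 + 60) mod 360
= 111 mod 360
= 111°


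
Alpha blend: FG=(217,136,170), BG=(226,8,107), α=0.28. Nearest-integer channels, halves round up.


C = α×F + (1-α)×B, with 1-α = 0.72
R: 0.28×217 + 0.72×226 = 60.76 + 162.72 = 223.48 → 223
G: 0.28×136 + 0.72×8 = 38.08 + 5.76 = 43.84 → 44
B: 0.28×170 + 0.72×107 = 47.60 + 77.04 = 124.64 → 125
= RGB(223, 44, 125)


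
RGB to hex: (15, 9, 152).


R = 15 → 0F (hex)
G = 9 → 09 (hex)
B = 152 → 98 (hex)
Hex = #0F0998


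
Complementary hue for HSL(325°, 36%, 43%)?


Complement = opposite side of color wheel = hue + 180°
H' = (325 + 180) mod 360 = 145°
S and L unchanged.
= HSL(145°, 36%, 43%)


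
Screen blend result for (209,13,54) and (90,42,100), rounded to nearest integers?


Screen: C = 255 - (255-A)×(255-B)/255, rounded to nearest integer
R: 255 - (255-209)×(255-90)/255 = 255 - 7590/255 ≈ 255 - 29.765 = 225.235 → 225
G: 255 - (255-13)×(255-42)/255 = 255 - 51546/255 ≈ 255 - 202.141 = 52.859 → 53
B: 255 - (255-54)×(255-100)/255 = 255 - 31155/255 ≈ 255 - 122.176 = 132.824 → 133
= RGB(225, 53, 133)


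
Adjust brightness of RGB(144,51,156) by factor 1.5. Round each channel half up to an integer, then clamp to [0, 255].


Multiply each channel by 1.5, round half up, clamp to [0, 255]
R: 144×1.5 = 216
G: 51×1.5 = 76.5 → round → 77
B: 156×1.5 = 234
= RGB(216, 77, 234)


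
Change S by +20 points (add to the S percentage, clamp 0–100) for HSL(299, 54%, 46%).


Original S = 54%
Adjustment = +20 percentage points
New S = 54 + (20) = 74
Clamp to [0, 100] → 74
= HSL(299°, 74%, 46%)


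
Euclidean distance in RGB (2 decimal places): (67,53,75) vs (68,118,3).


d = √[(R₁-R₂)² + (G₁-G₂)² + (B₁-B₂)²]
d = √[(67-68)² + (53-118)² + (75-3)²]
d = √[1 + 4225 + 5184]
d = √9410
d ≈ 97.01


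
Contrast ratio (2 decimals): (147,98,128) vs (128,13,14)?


Linearize each sRGB channel c=v/255: c/12.92 if c ≤ 0.04045 else ((c+0.055)/1.055)^2.4
L = 0.2126×R_lin + 0.7152×G_lin + 0.0722×B_lin
Color 1 (147,98,128):
  R=147: 147/255≈0.5765 > 0.04045 → ((0.5765+0.055)/1.055)^2.4 ≈ 0.29177
  G=98: 98/255≈0.3843 > 0.04045 → ((0.3843+0.055)/1.055)^2.4 ≈ 0.12214
  B=128: 128/255≈0.5020 > 0.04045 → ((0.5020+0.055)/1.055)^2.4 ≈ 0.21586
  L1 = 0.2126×0.29177 + 0.7152×0.12214 + 0.0722×0.21586 ≈ 0.16497
Color 2 (128,13,14):
  R=128: 128/255≈0.5020 > 0.04045 → ((0.5020+0.055)/1.055)^2.4 ≈ 0.21586
  G=13: 13/255≈0.0510 > 0.04045 → ((0.0510+0.055)/1.055)^2.4 ≈ 0.00402
  B=14: 14/255≈0.0549 > 0.04045 → ((0.0549+0.055)/1.055)^2.4 ≈ 0.00439
  L2 = 0.2126×0.21586 + 0.7152×0.00402 + 0.0722×0.00439 ≈ 0.04909
Lighter = 0.16497, Darker = 0.04909
Ratio = (L_lighter + 0.05) / (L_darker + 0.05)
Ratio = (0.16497 + 0.05) / (0.04909 + 0.05) = 0.21497 / 0.09909 ≈ 2.1695
Ratio ≈ 2.17:1


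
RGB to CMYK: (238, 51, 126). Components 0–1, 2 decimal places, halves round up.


R'=238/255≈0.9333, G'=51/255≈0.2000, B'=126/255≈0.4941
K = 1 - max(R',G',B') = 1 - 238/255 = 17/255 = 0.06666… → 0.07
(1-R'-K)/(1-K) simplifies to (max-R)/max with max = 238:
C = (238-238)/238 = 0/238 = 0 → 0.00
M = (238-51)/238 = 187/238 = 0.78571… → 0.79
Y = (238-126)/238 = 112/238 = 0.47058… → 0.47
= CMYK(0.00, 0.79, 0.47, 0.07)


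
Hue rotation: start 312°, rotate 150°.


New hue = (H + rotation) mod 360
New hue = (312 + 150) mod 360
= 462 mod 360
= 102°


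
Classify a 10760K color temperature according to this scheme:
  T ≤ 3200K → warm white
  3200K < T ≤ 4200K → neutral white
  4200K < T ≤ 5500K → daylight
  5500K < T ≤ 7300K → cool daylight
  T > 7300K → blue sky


Temperature: 10760K
10760K > 7300K → blue sky
Classification: blue sky


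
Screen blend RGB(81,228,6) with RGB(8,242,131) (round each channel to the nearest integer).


Screen: C = 255 - (255-A)×(255-B)/255, rounded to nearest integer
R: 255 - (255-81)×(255-8)/255 = 255 - 42978/255 ≈ 255 - 168.541 = 86.459 → 86
G: 255 - (255-228)×(255-242)/255 = 255 - 351/255 ≈ 255 - 1.376 = 253.624 → 254
B: 255 - (255-6)×(255-131)/255 = 255 - 30876/255 ≈ 255 - 121.082 = 133.918 → 134
= RGB(86, 254, 134)


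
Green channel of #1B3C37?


Color: #1B3C37
R = 1B = 27
G = 3C = 60
B = 37 = 55
Green = 60


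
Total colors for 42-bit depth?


Colors = 2^bits = 2^42
= 4,398,046,511,104 colors


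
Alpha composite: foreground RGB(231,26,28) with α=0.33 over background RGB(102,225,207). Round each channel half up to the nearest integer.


C = α×F + (1-α)×B, with 1-α = 0.67
R: 0.33×231 + 0.67×102 = 76.23 + 68.34 = 144.57 → 145
G: 0.33×26 + 0.67×225 = 8.58 + 150.75 = 159.33 → 159
B: 0.33×28 + 0.67×207 = 9.24 + 138.69 = 147.93 → 148
= RGB(145, 159, 148)


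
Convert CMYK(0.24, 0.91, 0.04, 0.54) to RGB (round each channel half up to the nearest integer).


R = 255 × (1-C) × (1-K) = 255 × 0.76 × 0.46 = 89.148 → 89
G = 255 × (1-M) × (1-K) = 255 × 0.09 × 0.46 = 10.557 → 11
B = 255 × (1-Y) × (1-K) = 255 × 0.96 × 0.46 = 112.608 → 113
= RGB(89, 11, 113)


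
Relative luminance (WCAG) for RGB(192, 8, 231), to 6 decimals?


Linearize each channel (sRGB transfer function): c = v/255; c_lin = c/12.92 if c ≤ 0.04045, else ((c+0.055)/1.055)^2.4
  R: 192/255 ≈ 0.752941 > 0.04045 → ((0.752941+0.055)/1.055)^2.4 ≈ 0.527115
  G: 8/255 ≈ 0.031373 ≤ 0.04045 → 0.031373/12.92 ≈ 0.002428
  B: 231/255 ≈ 0.905882 > 0.04045 → ((0.905882+0.055)/1.055)^2.4 ≈ 0.799103
R_lin = 0.527115, G_lin = 0.002428, B_lin = 0.799103
L = 0.2126×R + 0.7152×G + 0.0722×B
L = 0.2126×0.527115 + 0.7152×0.002428 + 0.0722×0.799103
L ≈ 0.171497


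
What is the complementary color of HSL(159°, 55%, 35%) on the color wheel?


Complement = opposite side of color wheel = hue + 180°
H' = (159 + 180) mod 360 = 339°
S and L unchanged.
= HSL(339°, 55%, 35%)


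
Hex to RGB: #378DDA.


37 → 55 (R)
8D → 141 (G)
DA → 218 (B)
= RGB(55, 141, 218)


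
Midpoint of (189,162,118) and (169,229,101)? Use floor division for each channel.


Midpoint: each channel = ⌊(C₁+C₂)/2⌋
R: ⌊(189+169)/2⌋ = 179
G: ⌊(162+229)/2⌋ = 195
B: ⌊(118+101)/2⌋ = 109
= RGB(179, 195, 109)


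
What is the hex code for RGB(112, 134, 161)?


R = 112 → 70 (hex)
G = 134 → 86 (hex)
B = 161 → A1 (hex)
Hex = #7086A1


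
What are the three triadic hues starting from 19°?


Triadic: equally spaced at 120° intervals
H1 = 19°
H2 = (19 + 120) mod 360 = 139°
H3 = (19 + 240) mod 360 = 259°
Triadic = 19°, 139°, 259°


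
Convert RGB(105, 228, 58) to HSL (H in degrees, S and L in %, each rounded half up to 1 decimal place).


Normalize: R'=105/255≈0.4118, G'=228/255≈0.8941, B'=58/255≈0.2275
Max=228/255, Min=58/255, Δ=Max-Min=170/255
L = (Max+Min)/2 = (228+58)/510 = 286/510 = 0.56078… → L = 56.1%
L > 0.5 → S = Δ/(2-Max-Min) = 170/(510-228-58) = 170/224 = 0.75892… → S = 75.9%
(the 1/255 factors cancel in S and H, so raw channel differences can be used)
Max is G' → H = 60 × ((B-R)/Δ + 2) = 60 × ((58-105)/170 + 2)
  -47/170 + 2 = -0.2764… + 2 = 1.7235…
  H = 60 × 1.7235… = 103.411…° → H = 103.4°
= HSL(103.4°, 75.9%, 56.1%)


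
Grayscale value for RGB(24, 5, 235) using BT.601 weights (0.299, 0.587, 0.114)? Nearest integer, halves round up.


Gray = 0.299×R + 0.587×G + 0.114×B
Gray = 0.299×24 + 0.587×5 + 0.114×235
Gray = 7.176 + 2.935 + 26.790
Gray = 36.901 → round half up → 37
Gray = 37


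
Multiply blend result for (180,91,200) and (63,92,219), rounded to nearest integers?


Multiply: C = A×B/255, rounded to nearest integer
R: 180×63/255 = 11340/255 ≈ 44.471 → 44
G: 91×92/255 = 8372/255 ≈ 32.831 → 33
B: 200×219/255 = 43800/255 ≈ 171.765 → 172
= RGB(44, 33, 172)


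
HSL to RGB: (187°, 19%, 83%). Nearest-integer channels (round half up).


H=187°, S=0.19, L=0.83
C = (1-|2L-1|)×S = (1-|0.66|)×0.19 = 0.0646
H' = H/60 = 187/60 ≈ 3.1167; X = C×(1-|H' mod 2 - 1|) ≈ 0.0571
m = L - C/2 = 0.83 - 0.0323 = 0.7977
Sector ⌊H'⌋ = 3 → (R',G',B') = (0.0, ≈0.0571, 0.0646)
RGB = ((R'+m)×255, (G'+m)×255, (B'+m)×255) = (203.4135, 217.96465, 219.8865)
Round half up → RGB(203, 218, 220)


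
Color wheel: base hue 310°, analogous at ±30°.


Base hue: 310°
Left analog: (310 - 30) mod 360 = 280°
Right analog: (310 + 30) mod 360 = 340°
Analogous hues = 280° and 340°


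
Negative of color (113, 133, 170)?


Invert: (255-R, 255-G, 255-B)
R: 255-113 = 142
G: 255-133 = 122
B: 255-170 = 85
= RGB(142, 122, 85)


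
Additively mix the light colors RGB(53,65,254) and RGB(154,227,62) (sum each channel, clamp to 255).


Additive: each channel = min(255, C₁+C₂)
R: 53+154 = 207 → 207
G: 65+227 = 292 → 255
B: 254+62 = 316 → 255
= RGB(207, 255, 255)


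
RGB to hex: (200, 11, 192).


R = 200 → C8 (hex)
G = 11 → 0B (hex)
B = 192 → C0 (hex)
Hex = #C80BC0


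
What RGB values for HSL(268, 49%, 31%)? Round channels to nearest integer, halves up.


H=268°, S=0.49, L=0.31
C = (1-|2L-1|)×S = (1-|-0.38|)×0.49 = 0.3038
H' = H/60 = 268/60 ≈ 4.4667; X = C×(1-|H' mod 2 - 1|) ≈ 0.1418
m = L - C/2 = 0.31 - 0.1519 = 0.1581
Sector ⌊H'⌋ = 4 → (R',G',B') = (≈0.1418, 0.0, 0.3038)
RGB = ((R'+m)×255, (G'+m)×255, (B'+m)×255) = (76.4677, 40.3155, 117.7845)
Round half up → RGB(76, 40, 118)


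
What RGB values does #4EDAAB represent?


4E → 78 (R)
DA → 218 (G)
AB → 171 (B)
= RGB(78, 218, 171)


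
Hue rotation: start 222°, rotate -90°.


New hue = (H + rotation) mod 360
New hue = (222 -90) mod 360
= 132 mod 360
= 132°


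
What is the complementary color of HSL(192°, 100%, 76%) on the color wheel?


Complement = opposite side of color wheel = hue + 180°
H' = (192 + 180) mod 360 = 12°
S and L unchanged.
= HSL(12°, 100%, 76%)


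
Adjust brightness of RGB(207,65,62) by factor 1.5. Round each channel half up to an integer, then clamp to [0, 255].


Multiply each channel by 1.5, round half up, clamp to [0, 255]
R: 207×1.5 = 310.5 → round → 311 → clamp → 255
G: 65×1.5 = 97.5 → round → 98
B: 62×1.5 = 93
= RGB(255, 98, 93)


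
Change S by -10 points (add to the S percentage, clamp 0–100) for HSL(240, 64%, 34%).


Original S = 64%
Adjustment = -10 percentage points
New S = 64 + (-10) = 54
Clamp to [0, 100] → 54
= HSL(240°, 54%, 34%)


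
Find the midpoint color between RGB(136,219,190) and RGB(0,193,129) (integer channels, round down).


Midpoint: each channel = ⌊(C₁+C₂)/2⌋
R: ⌊(136+0)/2⌋ = 68
G: ⌊(219+193)/2⌋ = 206
B: ⌊(190+129)/2⌋ = 159
= RGB(68, 206, 159)


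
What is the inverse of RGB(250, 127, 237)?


Invert: (255-R, 255-G, 255-B)
R: 255-250 = 5
G: 255-127 = 128
B: 255-237 = 18
= RGB(5, 128, 18)


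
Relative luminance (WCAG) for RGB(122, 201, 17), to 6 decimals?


Linearize each channel (sRGB transfer function): c = v/255; c_lin = c/12.92 if c ≤ 0.04045, else ((c+0.055)/1.055)^2.4
  R: 122/255 ≈ 0.478431 > 0.04045 → ((0.478431+0.055)/1.055)^2.4 ≈ 0.194618
  G: 201/255 ≈ 0.788235 > 0.04045 → ((0.788235+0.055)/1.055)^2.4 ≈ 0.584078
  B: 17/255 ≈ 0.066667 > 0.04045 → ((0.066667+0.055)/1.055)^2.4 ≈ 0.005605
R_lin = 0.194618, G_lin = 0.584078, B_lin = 0.005605
L = 0.2126×R + 0.7152×G + 0.0722×B
L = 0.2126×0.194618 + 0.7152×0.584078 + 0.0722×0.005605
L ≈ 0.459513


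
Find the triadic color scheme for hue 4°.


Triadic: equally spaced at 120° intervals
H1 = 4°
H2 = (4 + 120) mod 360 = 124°
H3 = (4 + 240) mod 360 = 244°
Triadic = 4°, 124°, 244°


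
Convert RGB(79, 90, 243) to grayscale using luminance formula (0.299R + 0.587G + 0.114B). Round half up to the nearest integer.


Gray = 0.299×R + 0.587×G + 0.114×B
Gray = 0.299×79 + 0.587×90 + 0.114×243
Gray = 23.621 + 52.830 + 27.702
Gray = 104.153 → round half up → 104
Gray = 104


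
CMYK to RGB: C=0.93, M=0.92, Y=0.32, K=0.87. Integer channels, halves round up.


R = 255 × (1-C) × (1-K) = 255 × 0.07 × 0.13 = 2.3205 → 2
G = 255 × (1-M) × (1-K) = 255 × 0.08 × 0.13 = 2.652 → 3
B = 255 × (1-Y) × (1-K) = 255 × 0.68 × 0.13 = 22.542 → 23
= RGB(2, 3, 23)


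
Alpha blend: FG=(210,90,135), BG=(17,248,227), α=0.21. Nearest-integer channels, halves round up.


C = α×F + (1-α)×B, with 1-α = 0.79
R: 0.21×210 + 0.79×17 = 44.10 + 13.43 = 57.53 → 58
G: 0.21×90 + 0.79×248 = 18.90 + 195.92 = 214.82 → 215
B: 0.21×135 + 0.79×227 = 28.35 + 179.33 = 207.68 → 208
= RGB(58, 215, 208)


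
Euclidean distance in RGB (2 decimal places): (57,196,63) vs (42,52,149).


d = √[(R₁-R₂)² + (G₁-G₂)² + (B₁-B₂)²]
d = √[(57-42)² + (196-52)² + (63-149)²]
d = √[225 + 20736 + 7396]
d = √28357
d ≈ 168.40


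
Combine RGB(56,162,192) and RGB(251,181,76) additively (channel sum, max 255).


Additive: each channel = min(255, C₁+C₂)
R: 56+251 = 307 → 255
G: 162+181 = 343 → 255
B: 192+76 = 268 → 255
= RGB(255, 255, 255)


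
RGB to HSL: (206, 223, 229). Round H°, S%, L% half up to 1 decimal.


Normalize: R'=206/255≈0.8078, G'=223/255≈0.8745, B'=229/255≈0.8980
Max=229/255, Min=206/255, Δ=Max-Min=23/255
L = (Max+Min)/2 = (229+206)/510 = 435/510 = 0.85294… → L = 85.3%
L > 0.5 → S = Δ/(2-Max-Min) = 23/(510-229-206) = 23/75 = 0.30666… → S = 30.7%
(the 1/255 factors cancel in S and H, so raw channel differences can be used)
Max is B' → H = 60 × ((R-G)/Δ + 4) = 60 × ((206-223)/23 + 4)
  -17/23 + 4 = -0.7391… + 4 = 3.2608…
  H = 60 × 3.2608… = 195.652…° → H = 195.7°
= HSL(195.7°, 30.7%, 85.3%)


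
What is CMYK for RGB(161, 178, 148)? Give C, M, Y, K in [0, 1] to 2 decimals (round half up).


R'=161/255≈0.6314, G'=178/255≈0.6980, B'=148/255≈0.5804
K = 1 - max(R',G',B') = 1 - 178/255 = 77/255 = 0.30196… → 0.30
(1-R'-K)/(1-K) simplifies to (max-R)/max with max = 178:
C = (178-161)/178 = 17/178 = 0.09550… → 0.10
M = (178-178)/178 = 0/178 = 0 → 0.00
Y = (178-148)/178 = 30/178 = 0.16853… → 0.17
= CMYK(0.10, 0.00, 0.17, 0.30)


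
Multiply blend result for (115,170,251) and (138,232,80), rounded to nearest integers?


Multiply: C = A×B/255, rounded to nearest integer
R: 115×138/255 = 15870/255 ≈ 62.235 → 62
G: 170×232/255 = 39440/255 ≈ 154.667 → 155
B: 251×80/255 = 20080/255 ≈ 78.745 → 79
= RGB(62, 155, 79)


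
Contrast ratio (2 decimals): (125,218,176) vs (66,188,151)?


Linearize each sRGB channel c=v/255: c/12.92 if c ≤ 0.04045 else ((c+0.055)/1.055)^2.4
L = 0.2126×R_lin + 0.7152×G_lin + 0.0722×B_lin
Color 1 (125,218,176):
  R=125: 125/255≈0.4902 > 0.04045 → ((0.4902+0.055)/1.055)^2.4 ≈ 0.20508
  G=218: 218/255≈0.8549 > 0.04045 → ((0.8549+0.055)/1.055)^2.4 ≈ 0.70110
  B=176: 176/255≈0.6902 > 0.04045 → ((0.6902+0.055)/1.055)^2.4 ≈ 0.43415
  L1 = 0.2126×0.20508 + 0.7152×0.70110 + 0.0722×0.43415 ≈ 0.57637
Color 2 (66,188,151):
  R=66: 66/255≈0.2588 > 0.04045 → ((0.2588+0.055)/1.055)^2.4 ≈ 0.05448
  G=188: 188/255≈0.7373 > 0.04045 → ((0.7373+0.055)/1.055)^2.4 ≈ 0.50289
  B=151: 151/255≈0.5922 > 0.04045 → ((0.5922+0.055)/1.055)^2.4 ≈ 0.30947
  L2 = 0.2126×0.05448 + 0.7152×0.50289 + 0.0722×0.30947 ≈ 0.39359
Lighter = 0.57637, Darker = 0.39359
Ratio = (L_lighter + 0.05) / (L_darker + 0.05)
Ratio = (0.57637 + 0.05) / (0.39359 + 0.05) = 0.62637 / 0.44359 ≈ 1.4121
Ratio ≈ 1.41:1


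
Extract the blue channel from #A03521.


Color: #A03521
R = A0 = 160
G = 35 = 53
B = 21 = 33
Blue = 33


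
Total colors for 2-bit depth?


Colors = 2^bits = 2^2
= 4 colors


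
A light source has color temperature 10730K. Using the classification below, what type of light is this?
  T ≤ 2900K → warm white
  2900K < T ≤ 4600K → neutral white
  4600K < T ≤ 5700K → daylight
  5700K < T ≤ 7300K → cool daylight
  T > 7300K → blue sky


Temperature: 10730K
10730K > 7300K → blue sky
Classification: blue sky


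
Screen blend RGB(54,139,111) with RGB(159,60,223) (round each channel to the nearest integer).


Screen: C = 255 - (255-A)×(255-B)/255, rounded to nearest integer
R: 255 - (255-54)×(255-159)/255 = 255 - 19296/255 ≈ 255 - 75.671 = 179.329 → 179
G: 255 - (255-139)×(255-60)/255 = 255 - 22620/255 ≈ 255 - 88.706 = 166.294 → 166
B: 255 - (255-111)×(255-223)/255 = 255 - 4608/255 ≈ 255 - 18.071 = 236.929 → 237
= RGB(179, 166, 237)


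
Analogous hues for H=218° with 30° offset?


Base hue: 218°
Left analog: (218 - 30) mod 360 = 188°
Right analog: (218 + 30) mod 360 = 248°
Analogous hues = 188° and 248°


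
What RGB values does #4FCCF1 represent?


4F → 79 (R)
CC → 204 (G)
F1 → 241 (B)
= RGB(79, 204, 241)


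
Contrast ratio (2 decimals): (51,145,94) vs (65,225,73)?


Linearize each sRGB channel c=v/255: c/12.92 if c ≤ 0.04045 else ((c+0.055)/1.055)^2.4
L = 0.2126×R_lin + 0.7152×G_lin + 0.0722×B_lin
Color 1 (51,145,94):
  R=51: 51/255≈0.2000 > 0.04045 → ((0.2000+0.055)/1.055)^2.4 ≈ 0.03310
  G=145: 145/255≈0.5686 > 0.04045 → ((0.5686+0.055)/1.055)^2.4 ≈ 0.28315
  B=94: 94/255≈0.3686 > 0.04045 → ((0.3686+0.055)/1.055)^2.4 ≈ 0.11193
  L1 = 0.2126×0.03310 + 0.7152×0.28315 + 0.0722×0.11193 ≈ 0.21763
Color 2 (65,225,73):
  R=65: 65/255≈0.2549 > 0.04045 → ((0.2549+0.055)/1.055)^2.4 ≈ 0.05286
  G=225: 225/255≈0.8824 > 0.04045 → ((0.8824+0.055)/1.055)^2.4 ≈ 0.75294
  B=73: 73/255≈0.2863 > 0.04045 → ((0.2863+0.055)/1.055)^2.4 ≈ 0.06663
  L2 = 0.2126×0.05286 + 0.7152×0.75294 + 0.0722×0.06663 ≈ 0.55455
Lighter = 0.55455, Darker = 0.21763
Ratio = (L_lighter + 0.05) / (L_darker + 0.05)
Ratio = (0.55455 + 0.05) / (0.21763 + 0.05) = 0.60455 / 0.26763 ≈ 2.2589
Ratio ≈ 2.26:1


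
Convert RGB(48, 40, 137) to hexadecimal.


R = 48 → 30 (hex)
G = 40 → 28 (hex)
B = 137 → 89 (hex)
Hex = #302889


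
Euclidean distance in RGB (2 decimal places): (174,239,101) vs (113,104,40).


d = √[(R₁-R₂)² + (G₁-G₂)² + (B₁-B₂)²]
d = √[(174-113)² + (239-104)² + (101-40)²]
d = √[3721 + 18225 + 3721]
d = √25667
d ≈ 160.21


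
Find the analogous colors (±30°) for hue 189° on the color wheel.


Base hue: 189°
Left analog: (189 - 30) mod 360 = 159°
Right analog: (189 + 30) mod 360 = 219°
Analogous hues = 159° and 219°


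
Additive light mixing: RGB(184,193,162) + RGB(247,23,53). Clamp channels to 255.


Additive: each channel = min(255, C₁+C₂)
R: 184+247 = 431 → 255
G: 193+23 = 216 → 216
B: 162+53 = 215 → 215
= RGB(255, 216, 215)


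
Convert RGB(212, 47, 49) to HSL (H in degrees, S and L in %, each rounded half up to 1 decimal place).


Normalize: R'=212/255≈0.8314, G'=47/255≈0.1843, B'=49/255≈0.1922
Max=212/255, Min=47/255, Δ=Max-Min=165/255
L = (Max+Min)/2 = (212+47)/510 = 259/510 = 0.50784… → L = 50.8%
L > 0.5 → S = Δ/(2-Max-Min) = 165/(510-212-47) = 165/251 = 0.65737… → S = 65.7%
(the 1/255 factors cancel in S and H, so raw channel differences can be used)
Max is R' → H = 60 × (((G-B)/Δ) mod 6) = 60 × (((47-49)/165) mod 6)
  (-2)/165 = -0.0121…; negative, so add 6 → 5.9878…
  H = 60 × 5.9878… = 359.272…° → H = 359.3°
= HSL(359.3°, 65.7%, 50.8%)


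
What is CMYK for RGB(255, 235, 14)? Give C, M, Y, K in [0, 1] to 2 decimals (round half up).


R'=255/255≈1.0000, G'=235/255≈0.9216, B'=14/255≈0.0549
K = 1 - max(R',G',B') = 1 - 255/255 = 0/255 = 0 → 0.00
(1-R'-K)/(1-K) simplifies to (max-R)/max with max = 255:
C = (255-255)/255 = 0/255 = 0 → 0.00
M = (255-235)/255 = 20/255 = 0.07843… → 0.08
Y = (255-14)/255 = 241/255 = 0.94509… → 0.95
= CMYK(0.00, 0.08, 0.95, 0.00)


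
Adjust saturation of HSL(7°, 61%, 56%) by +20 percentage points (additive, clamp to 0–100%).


Original S = 61%
Adjustment = +20 percentage points
New S = 61 + (20) = 81
Clamp to [0, 100] → 81
= HSL(7°, 81%, 56%)


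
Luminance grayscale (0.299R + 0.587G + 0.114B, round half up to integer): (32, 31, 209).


Gray = 0.299×R + 0.587×G + 0.114×B
Gray = 0.299×32 + 0.587×31 + 0.114×209
Gray = 9.568 + 18.197 + 23.826
Gray = 51.591 → round half up → 52
Gray = 52


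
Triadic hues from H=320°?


Triadic: equally spaced at 120° intervals
H1 = 320°
H2 = (320 + 120) mod 360 = 80°
H3 = (320 + 240) mod 360 = 200°
Triadic = 320°, 80°, 200°


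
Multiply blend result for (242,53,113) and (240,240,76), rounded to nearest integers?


Multiply: C = A×B/255, rounded to nearest integer
R: 242×240/255 = 58080/255 ≈ 227.765 → 228
G: 53×240/255 = 12720/255 ≈ 49.882 → 50
B: 113×76/255 = 8588/255 ≈ 33.678 → 34
= RGB(228, 50, 34)


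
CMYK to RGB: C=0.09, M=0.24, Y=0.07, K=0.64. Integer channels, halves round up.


R = 255 × (1-C) × (1-K) = 255 × 0.91 × 0.36 = 83.538 → 84
G = 255 × (1-M) × (1-K) = 255 × 0.76 × 0.36 = 69.768 → 70
B = 255 × (1-Y) × (1-K) = 255 × 0.93 × 0.36 = 85.374 → 85
= RGB(84, 70, 85)


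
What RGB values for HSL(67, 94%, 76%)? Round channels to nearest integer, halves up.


H=67°, S=0.94, L=0.76
C = (1-|2L-1|)×S = (1-|0.52|)×0.94 = 0.4512
H' = H/60 = 67/60 ≈ 1.1167; X = C×(1-|H' mod 2 - 1|) = 0.39856
m = L - C/2 = 0.76 - 0.2256 = 0.5344
Sector ⌊H'⌋ = 1 → (R',G',B') = (0.39856, 0.4512, 0.0)
RGB = ((R'+m)×255, (G'+m)×255, (B'+m)×255) = (237.9048, 251.328, 136.272)
Round half up → RGB(238, 251, 136)


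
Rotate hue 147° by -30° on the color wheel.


New hue = (H + rotation) mod 360
New hue = (147 -30) mod 360
= 117 mod 360
= 117°


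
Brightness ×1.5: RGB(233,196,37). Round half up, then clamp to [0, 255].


Multiply each channel by 1.5, round half up, clamp to [0, 255]
R: 233×1.5 = 349.5 → round → 350 → clamp → 255
G: 196×1.5 = 294 → clamp → 255
B: 37×1.5 = 55.5 → round → 56
= RGB(255, 255, 56)


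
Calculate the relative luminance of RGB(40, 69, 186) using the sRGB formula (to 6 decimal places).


Linearize each channel (sRGB transfer function): c = v/255; c_lin = c/12.92 if c ≤ 0.04045, else ((c+0.055)/1.055)^2.4
  R: 40/255 ≈ 0.156863 > 0.04045 → ((0.156863+0.055)/1.055)^2.4 ≈ 0.021219
  G: 69/255 ≈ 0.270588 > 0.04045 → ((0.270588+0.055)/1.055)^2.4 ≈ 0.059511
  B: 186/255 ≈ 0.729412 > 0.04045 → ((0.729412+0.055)/1.055)^2.4 ≈ 0.491021
R_lin = 0.021219, G_lin = 0.059511, B_lin = 0.491021
L = 0.2126×R + 0.7152×G + 0.0722×B
L = 0.2126×0.021219 + 0.7152×0.059511 + 0.0722×0.491021
L ≈ 0.082525


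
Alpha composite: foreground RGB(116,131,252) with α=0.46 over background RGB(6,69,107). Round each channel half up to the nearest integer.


C = α×F + (1-α)×B, with 1-α = 0.54
R: 0.46×116 + 0.54×6 = 53.36 + 3.24 = 56.60 → 57
G: 0.46×131 + 0.54×69 = 60.26 + 37.26 = 97.52 → 98
B: 0.46×252 + 0.54×107 = 115.92 + 57.78 = 173.70 → 174
= RGB(57, 98, 174)


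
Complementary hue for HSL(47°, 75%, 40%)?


Complement = opposite side of color wheel = hue + 180°
H' = (47 + 180) mod 360 = 227°
S and L unchanged.
= HSL(227°, 75%, 40%)


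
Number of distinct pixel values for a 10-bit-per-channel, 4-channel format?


Total bits = 10 bits/channel × 4 channels = 40 bits
Distinct pixel values = 2^40
= 1,099,511,627,776 pixel values


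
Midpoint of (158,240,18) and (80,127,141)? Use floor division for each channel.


Midpoint: each channel = ⌊(C₁+C₂)/2⌋
R: ⌊(158+80)/2⌋ = 119
G: ⌊(240+127)/2⌋ = 183
B: ⌊(18+141)/2⌋ = 79
= RGB(119, 183, 79)


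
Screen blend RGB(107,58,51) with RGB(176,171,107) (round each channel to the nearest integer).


Screen: C = 255 - (255-A)×(255-B)/255, rounded to nearest integer
R: 255 - (255-107)×(255-176)/255 = 255 - 11692/255 ≈ 255 - 45.851 = 209.149 → 209
G: 255 - (255-58)×(255-171)/255 = 255 - 16548/255 ≈ 255 - 64.894 = 190.106 → 190
B: 255 - (255-51)×(255-107)/255 = 255 - 30192/255 ≈ 255 - 118.400 = 136.600 → 137
= RGB(209, 190, 137)


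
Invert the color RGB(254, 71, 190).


Invert: (255-R, 255-G, 255-B)
R: 255-254 = 1
G: 255-71 = 184
B: 255-190 = 65
= RGB(1, 184, 65)


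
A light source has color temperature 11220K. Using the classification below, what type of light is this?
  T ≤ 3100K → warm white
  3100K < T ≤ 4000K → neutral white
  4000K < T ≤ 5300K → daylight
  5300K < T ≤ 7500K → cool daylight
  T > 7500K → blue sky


Temperature: 11220K
11220K > 7500K → blue sky
Classification: blue sky


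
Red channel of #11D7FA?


Color: #11D7FA
R = 11 = 17
G = D7 = 215
B = FA = 250
Red = 17


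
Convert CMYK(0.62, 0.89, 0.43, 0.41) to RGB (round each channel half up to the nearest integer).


R = 255 × (1-C) × (1-K) = 255 × 0.38 × 0.59 = 57.171 → 57
G = 255 × (1-M) × (1-K) = 255 × 0.11 × 0.59 = 16.5495 → 17
B = 255 × (1-Y) × (1-K) = 255 × 0.57 × 0.59 = 85.7565 → 86
= RGB(57, 17, 86)


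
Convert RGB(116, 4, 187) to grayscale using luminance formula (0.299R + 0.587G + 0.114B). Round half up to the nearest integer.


Gray = 0.299×R + 0.587×G + 0.114×B
Gray = 0.299×116 + 0.587×4 + 0.114×187
Gray = 34.684 + 2.348 + 21.318
Gray = 58.350 → round half up → 58
Gray = 58


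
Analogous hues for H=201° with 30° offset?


Base hue: 201°
Left analog: (201 - 30) mod 360 = 171°
Right analog: (201 + 30) mod 360 = 231°
Analogous hues = 171° and 231°


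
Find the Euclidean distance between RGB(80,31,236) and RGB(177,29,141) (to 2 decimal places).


d = √[(R₁-R₂)² + (G₁-G₂)² + (B₁-B₂)²]
d = √[(80-177)² + (31-29)² + (236-141)²]
d = √[9409 + 4 + 9025]
d = √18438
d ≈ 135.79


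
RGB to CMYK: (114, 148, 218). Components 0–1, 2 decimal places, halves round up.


R'=114/255≈0.4471, G'=148/255≈0.5804, B'=218/255≈0.8549
K = 1 - max(R',G',B') = 1 - 218/255 = 37/255 = 0.14509… → 0.15
(1-R'-K)/(1-K) simplifies to (max-R)/max with max = 218:
C = (218-114)/218 = 104/218 = 0.47706… → 0.48
M = (218-148)/218 = 70/218 = 0.32110… → 0.32
Y = (218-218)/218 = 0/218 = 0 → 0.00
= CMYK(0.48, 0.32, 0.00, 0.15)


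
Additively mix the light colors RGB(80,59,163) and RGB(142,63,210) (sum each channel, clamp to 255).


Additive: each channel = min(255, C₁+C₂)
R: 80+142 = 222 → 222
G: 59+63 = 122 → 122
B: 163+210 = 373 → 255
= RGB(222, 122, 255)


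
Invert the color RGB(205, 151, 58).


Invert: (255-R, 255-G, 255-B)
R: 255-205 = 50
G: 255-151 = 104
B: 255-58 = 197
= RGB(50, 104, 197)


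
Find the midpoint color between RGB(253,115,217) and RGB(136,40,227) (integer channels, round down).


Midpoint: each channel = ⌊(C₁+C₂)/2⌋
R: ⌊(253+136)/2⌋ = 194
G: ⌊(115+40)/2⌋ = 77
B: ⌊(217+227)/2⌋ = 222
= RGB(194, 77, 222)


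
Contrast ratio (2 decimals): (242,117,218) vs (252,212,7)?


Linearize each sRGB channel c=v/255: c/12.92 if c ≤ 0.04045 else ((c+0.055)/1.055)^2.4
L = 0.2126×R_lin + 0.7152×G_lin + 0.0722×B_lin
Color 1 (242,117,218):
  R=242: 242/255≈0.9490 > 0.04045 → ((0.9490+0.055)/1.055)^2.4 ≈ 0.88792
  G=117: 117/255≈0.4588 > 0.04045 → ((0.4588+0.055)/1.055)^2.4 ≈ 0.17789
  B=218: 218/255≈0.8549 > 0.04045 → ((0.8549+0.055)/1.055)^2.4 ≈ 0.70110
  L1 = 0.2126×0.88792 + 0.7152×0.17789 + 0.0722×0.70110 ≈ 0.36662
Color 2 (252,212,7):
  R=252: 252/255≈0.9882 > 0.04045 → ((0.9882+0.055)/1.055)^2.4 ≈ 0.97345
  G=212: 212/255≈0.8314 > 0.04045 → ((0.8314+0.055)/1.055)^2.4 ≈ 0.65837
  B=7: 7/255≈0.0275 ≤ 0.04045 → 0.0275/12.92 ≈ 0.00212
  L2 = 0.2126×0.97345 + 0.7152×0.65837 + 0.0722×0.00212 ≈ 0.67798
Lighter = 0.67798, Darker = 0.36662
Ratio = (L_lighter + 0.05) / (L_darker + 0.05)
Ratio = (0.67798 + 0.05) / (0.36662 + 0.05) = 0.72798 / 0.41662 ≈ 1.7474
Ratio ≈ 1.75:1


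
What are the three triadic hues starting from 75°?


Triadic: equally spaced at 120° intervals
H1 = 75°
H2 = (75 + 120) mod 360 = 195°
H3 = (75 + 240) mod 360 = 315°
Triadic = 75°, 195°, 315°


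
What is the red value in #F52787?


Color: #F52787
R = F5 = 245
G = 27 = 39
B = 87 = 135
Red = 245


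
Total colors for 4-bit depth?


Colors = 2^bits = 2^4
= 16 colors


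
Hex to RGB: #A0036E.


A0 → 160 (R)
03 → 3 (G)
6E → 110 (B)
= RGB(160, 3, 110)


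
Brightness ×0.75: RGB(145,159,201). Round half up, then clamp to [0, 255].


Multiply each channel by 0.75, round half up, clamp to [0, 255]
R: 145×0.75 = 108.75 → round → 109
G: 159×0.75 = 119.25 → round → 119
B: 201×0.75 = 150.75 → round → 151
= RGB(109, 119, 151)


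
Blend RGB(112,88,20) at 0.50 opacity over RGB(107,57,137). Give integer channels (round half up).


C = α×F + (1-α)×B, with 1-α = 0.50
R: 0.50×112 + 0.50×107 = 56.00 + 53.50 = 109.50 → 110
G: 0.50×88 + 0.50×57 = 44.00 + 28.50 = 72.50 → 73
B: 0.50×20 + 0.50×137 = 10.00 + 68.50 = 78.50 → 79
= RGB(110, 73, 79)


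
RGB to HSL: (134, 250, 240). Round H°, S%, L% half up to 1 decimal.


Normalize: R'=134/255≈0.5255, G'=250/255≈0.9804, B'=240/255≈0.9412
Max=250/255, Min=134/255, Δ=Max-Min=116/255
L = (Max+Min)/2 = (250+134)/510 = 384/510 = 0.75294… → L = 75.3%
L > 0.5 → S = Δ/(2-Max-Min) = 116/(510-250-134) = 116/126 = 0.92063… → S = 92.1%
(the 1/255 factors cancel in S and H, so raw channel differences can be used)
Max is G' → H = 60 × ((B-R)/Δ + 2) = 60 × ((240-134)/116 + 2)
  106/116 + 2 = 0.9137… + 2 = 2.9137…
  H = 60 × 2.9137… = 174.827…° → H = 174.8°
= HSL(174.8°, 92.1%, 75.3%)


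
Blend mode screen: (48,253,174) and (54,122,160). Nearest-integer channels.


Screen: C = 255 - (255-A)×(255-B)/255, rounded to nearest integer
R: 255 - (255-48)×(255-54)/255 = 255 - 41607/255 ≈ 255 - 163.165 = 91.835 → 92
G: 255 - (255-253)×(255-122)/255 = 255 - 266/255 ≈ 255 - 1.043 = 253.957 → 254
B: 255 - (255-174)×(255-160)/255 = 255 - 7695/255 ≈ 255 - 30.176 = 224.824 → 225
= RGB(92, 254, 225)


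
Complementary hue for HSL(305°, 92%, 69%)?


Complement = opposite side of color wheel = hue + 180°
H' = (305 + 180) mod 360 = 125°
S and L unchanged.
= HSL(125°, 92%, 69%)


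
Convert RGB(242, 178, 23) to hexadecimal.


R = 242 → F2 (hex)
G = 178 → B2 (hex)
B = 23 → 17 (hex)
Hex = #F2B217


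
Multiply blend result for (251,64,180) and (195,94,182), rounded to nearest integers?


Multiply: C = A×B/255, rounded to nearest integer
R: 251×195/255 = 48945/255 ≈ 191.941 → 192
G: 64×94/255 = 6016/255 ≈ 23.592 → 24
B: 180×182/255 = 32760/255 ≈ 128.471 → 128
= RGB(192, 24, 128)


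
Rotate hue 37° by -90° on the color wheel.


New hue = (H + rotation) mod 360
New hue = (37 -90) mod 360
= -53 mod 360
= 307°


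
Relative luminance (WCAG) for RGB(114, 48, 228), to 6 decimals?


Linearize each channel (sRGB transfer function): c = v/255; c_lin = c/12.92 if c ≤ 0.04045, else ((c+0.055)/1.055)^2.4
  R: 114/255 ≈ 0.447059 > 0.04045 → ((0.447059+0.055)/1.055)^2.4 ≈ 0.168269
  G: 48/255 ≈ 0.188235 > 0.04045 → ((0.188235+0.055)/1.055)^2.4 ≈ 0.029557
  B: 228/255 ≈ 0.894118 > 0.04045 → ((0.894118+0.055)/1.055)^2.4 ≈ 0.775822
R_lin = 0.168269, G_lin = 0.029557, B_lin = 0.775822
L = 0.2126×R + 0.7152×G + 0.0722×B
L = 0.2126×0.168269 + 0.7152×0.029557 + 0.0722×0.775822
L ≈ 0.112927


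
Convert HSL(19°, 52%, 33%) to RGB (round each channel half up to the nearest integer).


H=19°, S=0.52, L=0.33
C = (1-|2L-1|)×S = (1-|-0.34|)×0.52 = 0.3432
H' = H/60 = 19/60 ≈ 0.3167; X = C×(1-|H' mod 2 - 1|) = 0.10868
m = L - C/2 = 0.33 - 0.1716 = 0.1584
Sector ⌊H'⌋ = 0 → (R',G',B') = (0.3432, 0.10868, 0.0)
RGB = ((R'+m)×255, (G'+m)×255, (B'+m)×255) = (127.908, 68.1054, 40.392)
Round half up → RGB(128, 68, 40)


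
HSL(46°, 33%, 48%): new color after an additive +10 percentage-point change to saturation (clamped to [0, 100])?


Original S = 33%
Adjustment = +10 percentage points
New S = 33 + (10) = 43
Clamp to [0, 100] → 43
= HSL(46°, 43%, 48%)


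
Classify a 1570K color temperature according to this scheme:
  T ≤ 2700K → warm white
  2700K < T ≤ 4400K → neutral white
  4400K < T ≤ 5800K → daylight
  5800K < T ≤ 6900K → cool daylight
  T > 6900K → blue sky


Temperature: 1570K
1570K ≤ 2700K → warm white
Classification: warm white


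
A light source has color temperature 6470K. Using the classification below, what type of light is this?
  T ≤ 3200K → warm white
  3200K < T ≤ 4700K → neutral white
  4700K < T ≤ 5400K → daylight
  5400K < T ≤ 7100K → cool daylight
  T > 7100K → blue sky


Temperature: 6470K
5400K < 6470K ≤ 7100K → cool daylight
Classification: cool daylight


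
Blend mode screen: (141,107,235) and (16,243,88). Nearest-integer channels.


Screen: C = 255 - (255-A)×(255-B)/255, rounded to nearest integer
R: 255 - (255-141)×(255-16)/255 = 255 - 27246/255 ≈ 255 - 106.847 = 148.153 → 148
G: 255 - (255-107)×(255-243)/255 = 255 - 1776/255 ≈ 255 - 6.965 = 248.035 → 248
B: 255 - (255-235)×(255-88)/255 = 255 - 3340/255 ≈ 255 - 13.098 = 241.902 → 242
= RGB(148, 248, 242)


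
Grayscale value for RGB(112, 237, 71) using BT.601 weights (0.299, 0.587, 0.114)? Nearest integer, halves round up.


Gray = 0.299×R + 0.587×G + 0.114×B
Gray = 0.299×112 + 0.587×237 + 0.114×71
Gray = 33.488 + 139.119 + 8.094
Gray = 180.701 → round half up → 181
Gray = 181


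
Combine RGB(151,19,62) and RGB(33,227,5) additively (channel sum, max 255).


Additive: each channel = min(255, C₁+C₂)
R: 151+33 = 184 → 184
G: 19+227 = 246 → 246
B: 62+5 = 67 → 67
= RGB(184, 246, 67)


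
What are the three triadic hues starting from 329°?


Triadic: equally spaced at 120° intervals
H1 = 329°
H2 = (329 + 120) mod 360 = 89°
H3 = (329 + 240) mod 360 = 209°
Triadic = 329°, 89°, 209°


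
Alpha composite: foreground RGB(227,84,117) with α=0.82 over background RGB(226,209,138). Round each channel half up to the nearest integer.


C = α×F + (1-α)×B, with 1-α = 0.18
R: 0.82×227 + 0.18×226 = 186.14 + 40.68 = 226.82 → 227
G: 0.82×84 + 0.18×209 = 68.88 + 37.62 = 106.50 → 107
B: 0.82×117 + 0.18×138 = 95.94 + 24.84 = 120.78 → 121
= RGB(227, 107, 121)


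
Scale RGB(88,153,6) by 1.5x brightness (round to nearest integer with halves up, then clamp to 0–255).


Multiply each channel by 1.5, round half up, clamp to [0, 255]
R: 88×1.5 = 132
G: 153×1.5 = 229.5 → round → 230
B: 6×1.5 = 9
= RGB(132, 230, 9)


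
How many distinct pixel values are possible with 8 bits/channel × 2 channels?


Total bits = 8 bits/channel × 2 channels = 16 bits
Distinct pixel values = 2^16
= 65,536 pixel values


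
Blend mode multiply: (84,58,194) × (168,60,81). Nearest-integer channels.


Multiply: C = A×B/255, rounded to nearest integer
R: 84×168/255 = 14112/255 ≈ 55.341 → 55
G: 58×60/255 = 3480/255 ≈ 13.647 → 14
B: 194×81/255 = 15714/255 ≈ 61.624 → 62
= RGB(55, 14, 62)


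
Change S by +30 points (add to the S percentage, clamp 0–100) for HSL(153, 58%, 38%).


Original S = 58%
Adjustment = +30 percentage points
New S = 58 + (30) = 88
Clamp to [0, 100] → 88
= HSL(153°, 88%, 38%)


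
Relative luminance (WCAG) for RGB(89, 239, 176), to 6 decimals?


Linearize each channel (sRGB transfer function): c = v/255; c_lin = c/12.92 if c ≤ 0.04045, else ((c+0.055)/1.055)^2.4
  R: 89/255 ≈ 0.349020 > 0.04045 → ((0.349020+0.055)/1.055)^2.4 ≈ 0.099899
  G: 239/255 ≈ 0.937255 > 0.04045 → ((0.937255+0.055)/1.055)^2.4 ≈ 0.863157
  B: 176/255 ≈ 0.690196 > 0.04045 → ((0.690196+0.055)/1.055)^2.4 ≈ 0.434154
R_lin = 0.099899, G_lin = 0.863157, B_lin = 0.434154
L = 0.2126×R + 0.7152×G + 0.0722×B
L = 0.2126×0.099899 + 0.7152×0.863157 + 0.0722×0.434154
L ≈ 0.669914


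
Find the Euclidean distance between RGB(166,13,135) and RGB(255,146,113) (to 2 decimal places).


d = √[(R₁-R₂)² + (G₁-G₂)² + (B₁-B₂)²]
d = √[(166-255)² + (13-146)² + (135-113)²]
d = √[7921 + 17689 + 484]
d = √26094
d ≈ 161.54


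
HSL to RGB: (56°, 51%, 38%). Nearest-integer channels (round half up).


H=56°, S=0.51, L=0.38
C = (1-|2L-1|)×S = (1-|-0.24|)×0.51 = 0.3876
H' = H/60 = 56/60 ≈ 0.9333; X = C×(1-|H' mod 2 - 1|) = 0.36176
m = L - C/2 = 0.38 - 0.1938 = 0.1862
Sector ⌊H'⌋ = 0 → (R',G',B') = (0.3876, 0.36176, 0.0)
RGB = ((R'+m)×255, (G'+m)×255, (B'+m)×255) = (146.319, 139.7298, 47.481)
Round half up → RGB(146, 140, 47)


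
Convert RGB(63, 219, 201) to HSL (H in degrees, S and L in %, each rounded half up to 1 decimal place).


Normalize: R'=63/255≈0.2471, G'=219/255≈0.8588, B'=201/255≈0.7882
Max=219/255, Min=63/255, Δ=Max-Min=156/255
L = (Max+Min)/2 = (219+63)/510 = 282/510 = 0.55294… → L = 55.3%
L > 0.5 → S = Δ/(2-Max-Min) = 156/(510-219-63) = 156/228 = 0.68421… → S = 68.4%
(the 1/255 factors cancel in S and H, so raw channel differences can be used)
Max is G' → H = 60 × ((B-R)/Δ + 2) = 60 × ((201-63)/156 + 2)
  138/156 + 2 = 0.8846… + 2 = 2.8846…
  H = 60 × 2.8846… = 173.076…° → H = 173.1°
= HSL(173.1°, 68.4%, 55.3%)
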